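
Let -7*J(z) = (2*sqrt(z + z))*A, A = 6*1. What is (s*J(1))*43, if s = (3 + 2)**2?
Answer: -12900*sqrt(2)/7 ≈ -2606.2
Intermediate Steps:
s = 25 (s = 5**2 = 25)
A = 6
J(z) = -12*sqrt(2)*sqrt(z)/7 (J(z) = -2*sqrt(z + z)*6/7 = -2*sqrt(2*z)*6/7 = -2*(sqrt(2)*sqrt(z))*6/7 = -2*sqrt(2)*sqrt(z)*6/7 = -12*sqrt(2)*sqrt(z)/7)
(s*J(1))*43 = (25*(-12*sqrt(2)*sqrt(1)/7))*43 = (25*(-12/7*sqrt(2)*1))*43 = (25*(-12*sqrt(2)/7))*43 = -300*sqrt(2)/7*43 = -12900*sqrt(2)/7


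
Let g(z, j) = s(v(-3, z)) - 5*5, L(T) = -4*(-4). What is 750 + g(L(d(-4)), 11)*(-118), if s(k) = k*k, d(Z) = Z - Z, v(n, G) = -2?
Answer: 3228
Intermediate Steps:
d(Z) = 0
L(T) = 16
s(k) = k**2
g(z, j) = -21 (g(z, j) = (-2)**2 - 5*5 = 4 - 25 = -21)
750 + g(L(d(-4)), 11)*(-118) = 750 - 21*(-118) = 750 + 2478 = 3228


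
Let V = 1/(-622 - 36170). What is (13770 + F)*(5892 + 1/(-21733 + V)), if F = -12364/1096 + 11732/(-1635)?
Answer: 4837314526065856684294/59702174095105 ≈ 8.1024e+7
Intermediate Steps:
F = -8268353/447990 (F = -12364*1/1096 + 11732*(-1/1635) = -3091/274 - 11732/1635 = -8268353/447990 ≈ -18.457)
V = -1/36792 (V = 1/(-36792) = -1/36792 ≈ -2.7180e-5)
(13770 + F)*(5892 + 1/(-21733 + V)) = (13770 - 8268353/447990)*(5892 + 1/(-21733 - 1/36792)) = 6160553947*(5892 + 1/(-799600537/36792))/447990 = 6160553947*(5892 - 36792/799600537)/447990 = (6160553947/447990)*(4711246327212/799600537) = 4837314526065856684294/59702174095105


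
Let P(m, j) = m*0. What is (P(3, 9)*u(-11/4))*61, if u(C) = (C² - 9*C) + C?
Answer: 0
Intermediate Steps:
u(C) = C² - 8*C
P(m, j) = 0
(P(3, 9)*u(-11/4))*61 = (0*((-11/4)*(-8 - 11/4)))*61 = (0*((-11*¼)*(-8 - 11*¼)))*61 = (0*(-11*(-8 - 11/4)/4))*61 = (0*(-11/4*(-43/4)))*61 = (0*(473/16))*61 = 0*61 = 0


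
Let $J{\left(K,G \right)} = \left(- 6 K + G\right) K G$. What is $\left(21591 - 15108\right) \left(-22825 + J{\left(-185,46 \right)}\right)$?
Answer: $-63924875955$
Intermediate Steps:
$J{\left(K,G \right)} = G K \left(G - 6 K\right)$ ($J{\left(K,G \right)} = \left(G - 6 K\right) K G = K \left(G - 6 K\right) G = G K \left(G - 6 K\right)$)
$\left(21591 - 15108\right) \left(-22825 + J{\left(-185,46 \right)}\right) = \left(21591 - 15108\right) \left(-22825 + 46 \left(-185\right) \left(46 - -1110\right)\right) = 6483 \left(-22825 + 46 \left(-185\right) \left(46 + 1110\right)\right) = 6483 \left(-22825 + 46 \left(-185\right) 1156\right) = 6483 \left(-22825 - 9837560\right) = 6483 \left(-9860385\right) = -63924875955$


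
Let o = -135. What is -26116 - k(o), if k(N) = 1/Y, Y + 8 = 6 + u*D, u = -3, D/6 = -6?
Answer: -2768297/106 ≈ -26116.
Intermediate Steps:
D = -36 (D = 6*(-6) = -36)
Y = 106 (Y = -8 + (6 - 3*(-36)) = -8 + (6 + 108) = -8 + 114 = 106)
k(N) = 1/106
-26116 - k(o) = -26116 - 1*1/106 = -26116 - 1/106 = -2768297/106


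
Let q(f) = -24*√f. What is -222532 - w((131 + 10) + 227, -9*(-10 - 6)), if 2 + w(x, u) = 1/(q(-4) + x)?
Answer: -1915538263/8608 - 3*I/8608 ≈ -2.2253e+5 - 0.00034851*I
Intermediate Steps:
w(x, u) = -2 + 1/(x - 48*I) (w(x, u) = -2 + 1/(-48*I + x) = -2 + 1/(x - 48*I))
-222532 - w((131 + 10) + 227, -9*(-10 - 6)) = -222532 - (1 - 2*((131 + 10) + 227) + 96*I)/(((131 + 10) + 227) - 48*I) = -222532 - (1 - 2*(141 + 227) + 96*I)/((141 + 227) - 48*I) = -222532 - (1 - 2*368 + 96*I)/(368 - 48*I) = -222532 - (368 + 48*I)/137728*(1 - 736 + 96*I) = -222532 - (368 + 48*I)/137728*(-735 + 96*I) = -222532 - (-735 + 96*I)*(368 + 48*I)/137728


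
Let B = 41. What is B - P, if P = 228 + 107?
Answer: -294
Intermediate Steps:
P = 335
B - P = 41 - 1*335 = 41 - 335 = -294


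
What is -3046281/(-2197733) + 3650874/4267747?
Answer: 21024402867549/9379368417551 ≈ 2.2416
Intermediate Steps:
-3046281/(-2197733) + 3650874/4267747 = -3046281*(-1/2197733) + 3650874*(1/4267747) = 3046281/2197733 + 3650874/4267747 = 21024402867549/9379368417551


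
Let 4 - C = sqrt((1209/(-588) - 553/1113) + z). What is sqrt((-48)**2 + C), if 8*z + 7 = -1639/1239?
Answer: sqrt(4423312659472 - 218890*I*sqrt(275466811))/43778 ≈ 48.042 - 0.019729*I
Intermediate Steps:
z = -1289/1239 (z = -7/8 + (-1639/1239)/8 = -7/8 + (-1639*1/1239)/8 = -7/8 + (1/8)*(-1639/1239) = -7/8 - 1639/9912 = -1289/1239 ≈ -1.0404)
C = 4 - 5*I*sqrt(275466811)/43778 (C = 4 - sqrt((1209/(-588) - 553/1113) - 1289/1239) = 4 - sqrt((1209*(-1/588) - 553*1/1113) - 1289/1239) = 4 - sqrt((-403/196 - 79/159) - 1289/1239) = 4 - sqrt(-79561/31164 - 1289/1239) = 4 - sqrt(-2202325/612892) = 4 - 5*I*sqrt(275466811)/43778 ≈ 4.0 - 1.8956*I)
sqrt((-48)**2 + C) = sqrt((-48)**2 + (4 - 5*I*sqrt(275466811)/43778)) = sqrt(2304 + (4 - 5*I*sqrt(275466811)/43778)) = sqrt(2308 - 5*I*sqrt(275466811)/43778)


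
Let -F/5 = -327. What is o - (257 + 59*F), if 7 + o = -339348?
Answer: -436077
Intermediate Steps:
o = -339355 (o = -7 - 339348 = -339355)
F = 1635 (F = -5*(-327) = 1635)
o - (257 + 59*F) = -339355 - (257 + 59*1635) = -339355 - (257 + 96465) = -339355 - 1*96722 = -339355 - 96722 = -436077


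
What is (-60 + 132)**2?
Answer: 5184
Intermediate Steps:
(-60 + 132)**2 = 72**2 = 5184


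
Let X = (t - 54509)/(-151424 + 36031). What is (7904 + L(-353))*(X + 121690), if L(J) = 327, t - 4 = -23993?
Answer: 115581781710308/115393 ≈ 1.0016e+9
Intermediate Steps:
t = -23989 (t = 4 - 23993 = -23989)
X = 78498/115393 (X = (-23989 - 54509)/(-151424 + 36031) = -78498/(-115393) = -78498*(-1/115393) = 78498/115393 ≈ 0.68027)
(7904 + L(-353))*(X + 121690) = (7904 + 327)*(78498/115393 + 121690) = 8231*(14042252668/115393) = 115581781710308/115393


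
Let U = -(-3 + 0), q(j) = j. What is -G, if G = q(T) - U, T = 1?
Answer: 2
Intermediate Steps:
U = 3 (U = -1*(-3) = 3)
G = -2 (G = 1 - 1*3 = 1 - 3 = -2)
-G = -1*(-2) = 2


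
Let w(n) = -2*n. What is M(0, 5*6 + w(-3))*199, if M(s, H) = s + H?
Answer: 7164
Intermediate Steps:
M(s, H) = H + s
M(0, 5*6 + w(-3))*199 = ((5*6 - 2*(-3)) + 0)*199 = ((30 + 6) + 0)*199 = (36 + 0)*199 = 36*199 = 7164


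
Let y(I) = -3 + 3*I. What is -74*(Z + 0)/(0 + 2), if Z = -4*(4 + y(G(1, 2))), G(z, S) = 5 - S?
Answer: 1480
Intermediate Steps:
Z = -40 (Z = -4*(4 + (-3 + 3*(5 - 1*2))) = -4*(4 + (-3 + 3*(5 - 2))) = -4*(4 + (-3 + 3*3)) = -4*(4 + (-3 + 9)) = -4*(4 + 6) = -4*10 = -40)
-74*(Z + 0)/(0 + 2) = -74*(-40 + 0)/(0 + 2) = -(-2960)/2 = -74*(-20) = 1480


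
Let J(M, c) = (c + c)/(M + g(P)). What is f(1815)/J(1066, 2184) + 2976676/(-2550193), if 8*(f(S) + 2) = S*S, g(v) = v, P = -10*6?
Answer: 4225584963882439/44556972096 ≈ 94836.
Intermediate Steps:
P = -60
J(M, c) = 2*c/(-60 + M) (J(M, c) = (c + c)/(M - 60) = (2*c)/(-60 + M) = 2*c/(-60 + M))
f(S) = -2 + S²/8 (f(S) = -2 + (S*S)/8 = -2 + S²/8)
f(1815)/J(1066, 2184) + 2976676/(-2550193) = (-2 + (⅛)*1815²)/((2*2184/(-60 + 1066))) + 2976676/(-2550193) = (-2 + (⅛)*3294225)/((2*2184/1006)) + 2976676*(-1/2550193) = (-2 + 3294225/8)/((2*2184*(1/1006))) - 2976676/2550193 = 3294209/(8*(2184/503)) - 2976676/2550193 = (3294209/8)*(503/2184) - 2976676/2550193 = 1656987127/17472 - 2976676/2550193 = 4225584963882439/44556972096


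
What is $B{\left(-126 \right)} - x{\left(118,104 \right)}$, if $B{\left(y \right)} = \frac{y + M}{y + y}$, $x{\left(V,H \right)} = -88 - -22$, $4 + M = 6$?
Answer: $\frac{4189}{63} \approx 66.492$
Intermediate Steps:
$M = 2$ ($M = -4 + 6 = 2$)
$x{\left(V,H \right)} = -66$ ($x{\left(V,H \right)} = -88 + 22 = -66$)
$B{\left(y \right)} = \frac{2 + y}{2 y}$ ($B{\left(y \right)} = \frac{y + 2}{y + y} = \frac{2 + y}{2 y}$)
$B{\left(-126 \right)} - x{\left(118,104 \right)} = \frac{2 - 126}{2 \left(-126\right)} - -66 = \frac{1}{2} \left(- \frac{1}{126}\right) \left(-124\right) + 66 = \frac{31}{63} + 66 = \frac{4189}{63}$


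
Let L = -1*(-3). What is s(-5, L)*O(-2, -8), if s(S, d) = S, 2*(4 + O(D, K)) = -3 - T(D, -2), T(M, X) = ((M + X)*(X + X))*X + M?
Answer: -115/2 ≈ -57.500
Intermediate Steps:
L = 3
T(M, X) = M + 2*X²*(M + X) (T(M, X) = ((M + X)*(2*X))*X + M = (2*X*(M + X))*X + M = 2*X²*(M + X) + M = M + 2*X²*(M + X))
O(D, K) = 5/2 - 9*D/2 (O(D, K) = -4 + (-3 - (D + 2*(-2)³ + 2*D*(-2)²))/2 = -4 + (-3 - (D + 2*(-8) + 2*D*4))/2 = -4 + (-3 - (D - 16 + 8*D))/2 = -4 + (-3 - (-16 + 9*D))/2 = -4 + (-3 + (16 - 9*D))/2 = -4 + (13 - 9*D)/2 = -4 + (13/2 - 9*D/2) = 5/2 - 9*D/2)
s(-5, L)*O(-2, -8) = -5*(5/2 - 9/2*(-2)) = -5*(5/2 + 9) = -5*23/2 = -115/2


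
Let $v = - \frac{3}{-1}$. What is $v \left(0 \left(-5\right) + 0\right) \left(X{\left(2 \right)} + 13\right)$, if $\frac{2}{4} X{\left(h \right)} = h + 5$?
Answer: $0$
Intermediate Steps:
$v = 3$ ($v = \left(-3\right) \left(-1\right) = 3$)
$X{\left(h \right)} = 10 + 2 h$ ($X{\left(h \right)} = 2 \left(h + 5\right) = 2 \left(5 + h\right) = 10 + 2 h$)
$v \left(0 \left(-5\right) + 0\right) \left(X{\left(2 \right)} + 13\right) = 3 \left(0 \left(-5\right) + 0\right) \left(\left(10 + 2 \cdot 2\right) + 13\right) = 3 \left(0 + 0\right) \left(\left(10 + 4\right) + 13\right) = 3 \cdot 0 \left(14 + 13\right) = 0 \cdot 27 = 0$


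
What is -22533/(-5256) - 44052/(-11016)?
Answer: 2221115/268056 ≈ 8.2860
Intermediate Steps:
-22533/(-5256) - 44052/(-11016) = -22533*(-1/5256) - 44052*(-1/11016) = 7511/1752 + 3671/918 = 2221115/268056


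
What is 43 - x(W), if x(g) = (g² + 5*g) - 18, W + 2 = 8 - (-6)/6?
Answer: -23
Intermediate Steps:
W = 7 (W = -2 + (8 - (-6)/6) = -2 + (8 - 1*(-1)) = -2 + (8 + 1) = -2 + 9 = 7)
x(g) = -18 + g² + 5*g
43 - x(W) = 43 - (-18 + 7² + 5*7) = 43 - (-18 + 49 + 35) = 43 - 1*66 = 43 - 66 = -23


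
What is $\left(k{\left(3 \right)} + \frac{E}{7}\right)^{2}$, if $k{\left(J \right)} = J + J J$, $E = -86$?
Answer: $\frac{4}{49} \approx 0.081633$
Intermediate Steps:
$k{\left(J \right)} = J + J^{2}$
$\left(k{\left(3 \right)} + \frac{E}{7}\right)^{2} = \left(3 \left(1 + 3\right) - \frac{86}{7}\right)^{2} = \left(3 \cdot 4 - \frac{86}{7}\right)^{2} = \left(12 - \frac{86}{7}\right)^{2} = \left(- \frac{2}{7}\right)^{2} = \frac{4}{49}$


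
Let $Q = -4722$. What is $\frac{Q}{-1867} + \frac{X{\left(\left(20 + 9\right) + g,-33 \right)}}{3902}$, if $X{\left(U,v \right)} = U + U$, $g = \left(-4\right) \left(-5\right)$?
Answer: $\frac{9304105}{3642517} \approx 2.5543$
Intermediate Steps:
$g = 20$
$X{\left(U,v \right)} = 2 U$
$\frac{Q}{-1867} + \frac{X{\left(\left(20 + 9\right) + g,-33 \right)}}{3902} = - \frac{4722}{-1867} + \frac{2 \left(\left(20 + 9\right) + 20\right)}{3902} = \left(-4722\right) \left(- \frac{1}{1867}\right) + 2 \left(29 + 20\right) \frac{1}{3902} = \frac{4722}{1867} + 2 \cdot 49 \cdot \frac{1}{3902} = \frac{4722}{1867} + 98 \cdot \frac{1}{3902} = \frac{4722}{1867} + \frac{49}{1951} = \frac{9304105}{3642517}$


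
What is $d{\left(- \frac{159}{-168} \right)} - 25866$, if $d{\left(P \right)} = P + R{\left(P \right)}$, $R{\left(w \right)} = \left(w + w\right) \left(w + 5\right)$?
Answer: $- \frac{40538755}{1568} \approx -25854.0$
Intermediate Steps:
$R{\left(w \right)} = 2 w \left(5 + w\right)$
$d{\left(P \right)} = P + 2 P \left(5 + P\right)$
$d{\left(- \frac{159}{-168} \right)} - 25866 = - \frac{159}{-168} \left(11 + 2 \left(- \frac{159}{-168}\right)\right) - 25866 = \left(-159\right) \left(- \frac{1}{168}\right) \left(11 + 2 \left(\left(-159\right) \left(- \frac{1}{168}\right)\right)\right) - 25866 = \frac{53 \left(11 + 2 \cdot \frac{53}{56}\right)}{56} - 25866 = \frac{53 \left(11 + \frac{53}{28}\right)}{56} - 25866 = \frac{53}{56} \cdot \frac{361}{28} - 25866 = \frac{19133}{1568} - 25866 = - \frac{40538755}{1568}$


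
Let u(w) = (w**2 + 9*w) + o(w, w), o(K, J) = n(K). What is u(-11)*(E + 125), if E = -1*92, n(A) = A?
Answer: 363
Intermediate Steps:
o(K, J) = K
u(w) = w**2 + 10*w (u(w) = (w**2 + 9*w) + w = w**2 + 10*w)
E = -92
u(-11)*(E + 125) = (-11*(10 - 11))*(-92 + 125) = -11*(-1)*33 = 11*33 = 363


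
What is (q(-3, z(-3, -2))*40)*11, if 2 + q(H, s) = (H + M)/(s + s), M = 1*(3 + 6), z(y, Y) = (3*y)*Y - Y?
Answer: -814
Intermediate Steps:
z(y, Y) = -Y + 3*Y*y (z(y, Y) = 3*Y*y - Y = -Y + 3*Y*y)
M = 9 (M = 1*9 = 9)
q(H, s) = -2 + (9 + H)/(2*s) (q(H, s) = -2 + (H + 9)/(s + s) = -2 + (9 + H)/((2*s)) = -2 + (9 + H)*(1/(2*s)) = -2 + (9 + H)/(2*s))
(q(-3, z(-3, -2))*40)*11 = (((9 - 3 - (-8)*(-1 + 3*(-3)))/(2*((-2*(-1 + 3*(-3))))))*40)*11 = (((9 - 3 - (-8)*(-1 - 9))/(2*((-2*(-1 - 9)))))*40)*11 = (((9 - 3 - (-8)*(-10))/(2*((-2*(-10)))))*40)*11 = (((½)*(9 - 3 - 4*20)/20)*40)*11 = (((½)*(1/20)*(9 - 3 - 80))*40)*11 = (((½)*(1/20)*(-74))*40)*11 = -37/20*40*11 = -74*11 = -814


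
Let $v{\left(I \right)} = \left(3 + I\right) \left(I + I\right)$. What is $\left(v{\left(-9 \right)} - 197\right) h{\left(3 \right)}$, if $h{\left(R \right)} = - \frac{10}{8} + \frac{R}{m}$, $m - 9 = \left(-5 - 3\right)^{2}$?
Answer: $\frac{31417}{292} \approx 107.59$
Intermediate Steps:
$v{\left(I \right)} = 2 I \left(3 + I\right)$ ($v{\left(I \right)} = \left(3 + I\right) 2 I = 2 I \left(3 + I\right)$)
$m = 73$ ($m = 9 + \left(-5 - 3\right)^{2} = 9 + \left(-8\right)^{2} = 9 + 64 = 73$)
$h{\left(R \right)} = - \frac{5}{4} + \frac{R}{73}$ ($h{\left(R \right)} = - \frac{10}{8} + \frac{R}{73} = \left(-10\right) \frac{1}{8} + R \frac{1}{73} = - \frac{5}{4} + \frac{R}{73}$)
$\left(v{\left(-9 \right)} - 197\right) h{\left(3 \right)} = \left(2 \left(-9\right) \left(3 - 9\right) - 197\right) \left(- \frac{5}{4} + \frac{1}{73} \cdot 3\right) = \left(2 \left(-9\right) \left(-6\right) - 197\right) \left(- \frac{5}{4} + \frac{3}{73}\right) = \left(108 - 197\right) \left(- \frac{353}{292}\right) = \left(-89\right) \left(- \frac{353}{292}\right) = \frac{31417}{292}$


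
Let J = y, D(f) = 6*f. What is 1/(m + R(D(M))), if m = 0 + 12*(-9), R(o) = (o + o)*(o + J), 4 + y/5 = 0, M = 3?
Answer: -1/180 ≈ -0.0055556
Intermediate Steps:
y = -20 (y = -20 + 5*0 = -20 + 0 = -20)
J = -20
R(o) = 2*o*(-20 + o) (R(o) = (o + o)*(o - 20) = (2*o)*(-20 + o) = 2*o*(-20 + o))
m = -108 (m = 0 - 108 = -108)
1/(m + R(D(M))) = 1/(-108 + 2*(6*3)*(-20 + 6*3)) = 1/(-108 + 2*18*(-20 + 18)) = 1/(-108 + 2*18*(-2)) = 1/(-108 - 72) = 1/(-180) = -1/180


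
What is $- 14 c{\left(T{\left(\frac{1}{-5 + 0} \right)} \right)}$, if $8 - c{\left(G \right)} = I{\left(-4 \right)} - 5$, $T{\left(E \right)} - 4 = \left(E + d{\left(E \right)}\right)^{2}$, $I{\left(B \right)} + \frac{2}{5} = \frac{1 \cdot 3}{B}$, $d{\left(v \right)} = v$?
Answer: $- \frac{1981}{10} \approx -198.1$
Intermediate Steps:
$I{\left(B \right)} = - \frac{2}{5} + \frac{3}{B}$ ($I{\left(B \right)} = - \frac{2}{5} + \frac{1 \cdot 3}{B} = - \frac{2}{5} + \frac{3}{B}$)
$T{\left(E \right)} = 4 + 4 E^{2}$ ($T{\left(E \right)} = 4 + \left(E + E\right)^{2} = 4 + \left(2 E\right)^{2} = 4 + 4 E^{2}$)
$c{\left(G \right)} = \frac{283}{20}$ ($c{\left(G \right)} = 8 - \left(\left(- \frac{2}{5} + \frac{3}{-4}\right) - 5\right) = 8 - \left(\left(- \frac{2}{5} + 3 \left(- \frac{1}{4}\right)\right) - 5\right) = 8 - \left(\left(- \frac{2}{5} - \frac{3}{4}\right) - 5\right) = 8 - \left(- \frac{23}{20} - 5\right) = 8 - - \frac{123}{20} = 8 + \frac{123}{20} = \frac{283}{20}$)
$- 14 c{\left(T{\left(\frac{1}{-5 + 0} \right)} \right)} = \left(-14\right) \frac{283}{20} = - \frac{1981}{10}$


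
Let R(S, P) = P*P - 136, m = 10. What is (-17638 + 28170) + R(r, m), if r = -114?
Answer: 10496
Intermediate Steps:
R(S, P) = -136 + P**2 (R(S, P) = P**2 - 136 = -136 + P**2)
(-17638 + 28170) + R(r, m) = (-17638 + 28170) + (-136 + 10**2) = 10532 + (-136 + 100) = 10532 - 36 = 10496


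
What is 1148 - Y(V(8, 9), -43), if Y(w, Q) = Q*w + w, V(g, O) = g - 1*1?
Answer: 1442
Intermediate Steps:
V(g, O) = -1 + g (V(g, O) = g - 1 = -1 + g)
Y(w, Q) = w + Q*w
1148 - Y(V(8, 9), -43) = 1148 - (-1 + 8)*(1 - 43) = 1148 - 7*(-42) = 1148 - 1*(-294) = 1148 + 294 = 1442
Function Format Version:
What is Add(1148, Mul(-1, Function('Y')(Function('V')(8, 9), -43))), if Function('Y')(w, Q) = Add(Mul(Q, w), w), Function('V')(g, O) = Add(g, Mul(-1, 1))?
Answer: 1442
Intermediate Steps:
Function('V')(g, O) = Add(-1, g) (Function('V')(g, O) = Add(g, -1) = Add(-1, g))
Function('Y')(w, Q) = Add(w, Mul(Q, w))
Add(1148, Mul(-1, Function('Y')(Function('V')(8, 9), -43))) = Add(1148, Mul(-1, Mul(Add(-1, 8), Add(1, -43)))) = Add(1148, Mul(-1, Mul(7, -42))) = Add(1148, Mul(-1, -294)) = Add(1148, 294) = 1442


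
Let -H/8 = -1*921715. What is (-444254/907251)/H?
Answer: -222127/3344907421860 ≈ -6.6408e-8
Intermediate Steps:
H = 7373720 (H = -(-8)*921715 = -8*(-921715) = 7373720)
(-444254/907251)/H = -444254/907251/7373720 = -444254*1/907251*(1/7373720) = -444254/907251*1/7373720 = -222127/3344907421860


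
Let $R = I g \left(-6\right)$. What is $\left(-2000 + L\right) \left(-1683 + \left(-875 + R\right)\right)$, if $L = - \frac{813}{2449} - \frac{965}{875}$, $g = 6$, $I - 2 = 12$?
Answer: $\frac{2626476221784}{428575} \approx 6.1284 \cdot 10^{6}$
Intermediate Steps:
$I = 14$ ($I = 2 + 12 = 14$)
$L = - \frac{614932}{428575}$ ($L = \left(-813\right) \frac{1}{2449} - \frac{193}{175} = - \frac{813}{2449} - \frac{193}{175} = - \frac{614932}{428575} \approx -1.4348$)
$R = -504$ ($R = 14 \cdot 6 \left(-6\right) = 84 \left(-6\right) = -504$)
$\left(-2000 + L\right) \left(-1683 + \left(-875 + R\right)\right) = \left(-2000 - \frac{614932}{428575}\right) \left(-1683 - 1379\right) = - \frac{857764932 \left(-1683 - 1379\right)}{428575} = \left(- \frac{857764932}{428575}\right) \left(-3062\right) = \frac{2626476221784}{428575}$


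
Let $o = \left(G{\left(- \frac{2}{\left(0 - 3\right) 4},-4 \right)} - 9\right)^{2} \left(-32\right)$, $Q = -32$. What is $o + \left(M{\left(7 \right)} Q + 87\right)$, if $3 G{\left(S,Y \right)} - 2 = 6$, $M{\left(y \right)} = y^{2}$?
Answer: $- \frac{24881}{9} \approx -2764.6$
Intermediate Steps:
$G{\left(S,Y \right)} = \frac{8}{3}$ ($G{\left(S,Y \right)} = \frac{2}{3} + \frac{1}{3} \cdot 6 = \frac{2}{3} + 2 = \frac{8}{3}$)
$o = - \frac{11552}{9}$ ($o = \left(\frac{8}{3} - 9\right)^{2} \left(-32\right) = \left(- \frac{19}{3}\right)^{2} \left(-32\right) = \frac{361}{9} \left(-32\right) = - \frac{11552}{9} \approx -1283.6$)
$o + \left(M{\left(7 \right)} Q + 87\right) = - \frac{11552}{9} + \left(7^{2} \left(-32\right) + 87\right) = - \frac{11552}{9} + \left(49 \left(-32\right) + 87\right) = - \frac{11552}{9} + \left(-1568 + 87\right) = - \frac{11552}{9} - 1481 = - \frac{24881}{9}$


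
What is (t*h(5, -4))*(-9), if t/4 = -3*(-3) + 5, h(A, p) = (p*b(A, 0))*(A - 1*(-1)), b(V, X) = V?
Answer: 60480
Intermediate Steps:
h(A, p) = A*p*(1 + A) (h(A, p) = (p*A)*(A - 1*(-1)) = (A*p)*(A + 1) = (A*p)*(1 + A) = A*p*(1 + A))
t = 56 (t = 4*(-3*(-3) + 5) = 4*(9 + 5) = 4*14 = 56)
(t*h(5, -4))*(-9) = (56*(5*(-4)*(1 + 5)))*(-9) = (56*(5*(-4)*6))*(-9) = (56*(-120))*(-9) = -6720*(-9) = 60480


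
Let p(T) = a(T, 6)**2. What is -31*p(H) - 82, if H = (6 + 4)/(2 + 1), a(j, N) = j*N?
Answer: -12482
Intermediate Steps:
a(j, N) = N*j
H = 10/3 ≈ 3.3333
p(T) = 36*T**2 (p(T) = (6*T)**2 = 36*T**2)
-31*p(H) - 82 = -1116*(10/3)**2 - 82 = -1116*100/9 - 82 = -31*400 - 82 = -12400 - 82 = -12482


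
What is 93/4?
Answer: 93/4 ≈ 23.250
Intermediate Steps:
93/4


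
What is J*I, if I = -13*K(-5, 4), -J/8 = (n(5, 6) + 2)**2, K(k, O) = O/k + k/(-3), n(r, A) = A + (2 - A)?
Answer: 21632/15 ≈ 1442.1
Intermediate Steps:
n(r, A) = 2
K(k, O) = -k/3 + O/k (K(k, O) = O/k + k*(-1/3) = O/k - k/3 = -k/3 + O/k)
J = -128 (J = -8*(2 + 2)**2 = -8*4**2 = -8*16 = -128)
I = -169/15 (I = -13*(-1/3*(-5) + 4/(-5)) = -13*(5/3 + 4*(-1/5)) = -13*(5/3 - 4/5) = -13*13/15 = -169/15 ≈ -11.267)
J*I = -128*(-169/15) = 21632/15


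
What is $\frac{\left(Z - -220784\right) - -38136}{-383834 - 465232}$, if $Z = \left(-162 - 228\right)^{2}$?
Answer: $- \frac{205510}{424533} \approx -0.48409$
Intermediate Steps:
$Z = 152100$ ($Z = \left(-162 - 228\right)^{2} = \left(-390\right)^{2} = 152100$)
$\frac{\left(Z - -220784\right) - -38136}{-383834 - 465232} = \frac{\left(152100 - -220784\right) - -38136}{-383834 - 465232} = \frac{\left(152100 + 220784\right) + 38136}{-849066} = \left(372884 + 38136\right) \left(- \frac{1}{849066}\right) = 411020 \left(- \frac{1}{849066}\right) = - \frac{205510}{424533}$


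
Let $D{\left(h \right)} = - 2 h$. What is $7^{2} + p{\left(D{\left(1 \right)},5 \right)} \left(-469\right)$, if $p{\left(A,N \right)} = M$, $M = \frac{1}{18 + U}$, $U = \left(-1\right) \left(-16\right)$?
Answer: $\frac{1197}{34} \approx 35.206$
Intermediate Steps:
$U = 16$
$M = \frac{1}{34}$ ($M = \frac{1}{18 + 16} = \frac{1}{34} \approx 0.029412$)
$p{\left(A,N \right)} = \frac{1}{34}$
$7^{2} + p{\left(D{\left(1 \right)},5 \right)} \left(-469\right) = 7^{2} + \frac{1}{34} \left(-469\right) = 49 - \frac{469}{34} = \frac{1197}{34}$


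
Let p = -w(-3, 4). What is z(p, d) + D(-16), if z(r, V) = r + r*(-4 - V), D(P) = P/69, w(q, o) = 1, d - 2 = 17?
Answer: 1502/69 ≈ 21.768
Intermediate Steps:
d = 19 (d = 2 + 17 = 19)
D(P) = P/69 (D(P) = P*(1/69) = P/69)
p = -1 (p = -1*1 = -1)
z(p, d) + D(-16) = -1*(-1)*(3 + 19) + (1/69)*(-16) = -1*(-1)*22 - 16/69 = 22 - 16/69 = 1502/69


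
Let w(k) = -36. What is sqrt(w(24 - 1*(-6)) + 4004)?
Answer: 8*sqrt(62) ≈ 62.992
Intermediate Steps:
sqrt(w(24 - 1*(-6)) + 4004) = sqrt(-36 + 4004) = sqrt(3968) = 8*sqrt(62)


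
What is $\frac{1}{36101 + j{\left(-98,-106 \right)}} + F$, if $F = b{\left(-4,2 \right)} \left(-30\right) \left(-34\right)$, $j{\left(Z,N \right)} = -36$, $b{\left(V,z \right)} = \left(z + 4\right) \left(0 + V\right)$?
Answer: $- \frac{882871199}{36065} \approx -24480.0$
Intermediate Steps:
$b{\left(V,z \right)} = V \left(4 + z\right)$ ($b{\left(V,z \right)} = \left(4 + z\right) V = V \left(4 + z\right)$)
$F = -24480$ ($F = - 4 \left(4 + 2\right) \left(-30\right) \left(-34\right) = \left(-4\right) 6 \left(-30\right) \left(-34\right) = \left(-24\right) \left(-30\right) \left(-34\right) = 720 \left(-34\right) = -24480$)
$\frac{1}{36101 + j{\left(-98,-106 \right)}} + F = \frac{1}{36101 - 36} - 24480 = \frac{1}{36065} - 24480 = - \frac{882871199}{36065}$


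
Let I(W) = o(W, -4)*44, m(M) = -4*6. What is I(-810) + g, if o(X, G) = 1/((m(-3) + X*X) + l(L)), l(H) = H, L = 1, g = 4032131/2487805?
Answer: 2645497873507/1632191640985 ≈ 1.6208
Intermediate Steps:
m(M) = -24
g = 4032131/2487805 (g = 4032131*(1/2487805) = 4032131/2487805 ≈ 1.6208)
o(X, G) = 1/(-23 + X²) (o(X, G) = 1/((-24 + X*X) + 1) = 1/((-24 + X²) + 1) = 1/(-23 + X²))
I(W) = 44/(-23 + W²)
I(-810) + g = 44/(-23 + (-810)²) + 4032131/2487805 = 44/(-23 + 656100) + 4032131/2487805 = 44/656077 + 4032131/2487805 = 2645497873507/1632191640985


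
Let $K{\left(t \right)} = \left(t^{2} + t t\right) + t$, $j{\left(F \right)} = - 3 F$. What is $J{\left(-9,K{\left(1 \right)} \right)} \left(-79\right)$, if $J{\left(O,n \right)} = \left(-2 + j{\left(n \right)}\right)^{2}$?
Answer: $-9559$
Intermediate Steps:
$K{\left(t \right)} = t + 2 t^{2}$ ($K{\left(t \right)} = \left(t^{2} + t^{2}\right) + t = 2 t^{2} + t = t + 2 t^{2}$)
$J{\left(O,n \right)} = \left(-2 - 3 n\right)^{2}$
$J{\left(-9,K{\left(1 \right)} \right)} \left(-79\right) = \left(2 + 3 \cdot 1 \left(1 + 2 \cdot 1\right)\right)^{2} \left(-79\right) = \left(2 + 3 \cdot 1 \left(1 + 2\right)\right)^{2} \left(-79\right) = \left(2 + 3 \cdot 1 \cdot 3\right)^{2} \left(-79\right) = \left(2 + 3 \cdot 3\right)^{2} \left(-79\right) = \left(2 + 9\right)^{2} \left(-79\right) = 11^{2} \left(-79\right) = 121 \left(-79\right) = -9559$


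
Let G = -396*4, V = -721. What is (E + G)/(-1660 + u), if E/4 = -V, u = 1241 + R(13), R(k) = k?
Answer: -650/203 ≈ -3.2020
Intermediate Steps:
u = 1254 (u = 1241 + 13 = 1254)
G = -1584
E = 2884 (E = 4*(-1*(-721)) = 4*721 = 2884)
(E + G)/(-1660 + u) = (2884 - 1584)/(-1660 + 1254) = 1300/(-406) = 1300*(-1/406) = -650/203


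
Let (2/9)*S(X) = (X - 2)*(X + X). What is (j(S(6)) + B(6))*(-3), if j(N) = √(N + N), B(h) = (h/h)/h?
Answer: -½ - 36*√3 ≈ -62.854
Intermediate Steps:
S(X) = 9*X*(-2 + X) (S(X) = 9*((X - 2)*(X + X))/2 = 9*((-2 + X)*(2*X))/2 = 9*(2*X*(-2 + X))/2 = 9*X*(-2 + X))
B(h) = 1/h
j(N) = √2*√N (j(N) = √(2*N) = √2*√N)
(j(S(6)) + B(6))*(-3) = (√2*√(9*6*(-2 + 6)) + 1/6)*(-3) = (√2*√(9*6*4) + ⅙)*(-3) = (√2*√216 + ⅙)*(-3) = (√2*(6*√6) + ⅙)*(-3) = (12*√3 + ⅙)*(-3) = (⅙ + 12*√3)*(-3) = -½ - 36*√3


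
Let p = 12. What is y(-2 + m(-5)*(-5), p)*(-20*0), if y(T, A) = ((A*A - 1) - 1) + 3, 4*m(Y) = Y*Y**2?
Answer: 0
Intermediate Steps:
m(Y) = Y**3/4 (m(Y) = (Y*Y**2)/4 = Y**3/4)
y(T, A) = 1 + A**2 (y(T, A) = ((A**2 - 1) - 1) + 3 = ((-1 + A**2) - 1) + 3 = (-2 + A**2) + 3 = 1 + A**2)
y(-2 + m(-5)*(-5), p)*(-20*0) = (1 + 12**2)*(-20*0) = (1 + 144)*0 = 145*0 = 0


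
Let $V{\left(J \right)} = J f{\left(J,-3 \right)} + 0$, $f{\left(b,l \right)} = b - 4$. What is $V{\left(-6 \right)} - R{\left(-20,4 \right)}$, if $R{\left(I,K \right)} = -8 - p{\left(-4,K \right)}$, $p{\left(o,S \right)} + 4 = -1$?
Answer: $63$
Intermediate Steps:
$p{\left(o,S \right)} = -5$ ($p{\left(o,S \right)} = -4 - 1 = -5$)
$R{\left(I,K \right)} = -3$ ($R{\left(I,K \right)} = -8 - -5 = -8 + 5 = -3$)
$f{\left(b,l \right)} = -4 + b$ ($f{\left(b,l \right)} = b - 4 = -4 + b$)
$V{\left(J \right)} = J \left(-4 + J\right)$ ($V{\left(J \right)} = J \left(-4 + J\right) + 0 = J \left(-4 + J\right)$)
$V{\left(-6 \right)} - R{\left(-20,4 \right)} = - 6 \left(-4 - 6\right) - -3 = \left(-6\right) \left(-10\right) + 3 = 60 + 3 = 63$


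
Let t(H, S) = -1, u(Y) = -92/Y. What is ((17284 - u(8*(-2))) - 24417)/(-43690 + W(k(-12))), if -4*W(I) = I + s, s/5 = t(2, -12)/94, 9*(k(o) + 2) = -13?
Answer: 24157530/147844001 ≈ 0.16340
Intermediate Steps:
k(o) = -31/9 (k(o) = -2 + (1/9)*(-13) = -2 - 13/9 = -31/9)
s = -5/94 (s = 5*(-1/94) = -5/94 ≈ -0.053191)
W(I) = 5/376 - I/4 (W(I) = -(I - 5/94)/4 = -(-5/94 + I)/4 = 5/376 - I/4)
((17284 - u(8*(-2))) - 24417)/(-43690 + W(k(-12))) = ((17284 - (-92)/(8*(-2))) - 24417)/(-43690 + (5/376 - 1/4*(-31/9))) = ((17284 - (-92)/(-16)) - 24417)/(-43690 + (5/376 + 31/36)) = ((17284 - (-92)*(-1)/16) - 24417)/(-43690 + 2959/3384) = ((17284 - 1*23/4) - 24417)/(-147844001/3384) = ((17284 - 23/4) - 24417)*(-3384/147844001) = (69113/4 - 24417)*(-3384/147844001) = -28555/4*(-3384/147844001) = 24157530/147844001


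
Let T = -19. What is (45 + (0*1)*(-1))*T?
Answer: -855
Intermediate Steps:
(45 + (0*1)*(-1))*T = (45 + (0*1)*(-1))*(-19) = (45 + 0*(-1))*(-19) = (45 + 0)*(-19) = 45*(-19) = -855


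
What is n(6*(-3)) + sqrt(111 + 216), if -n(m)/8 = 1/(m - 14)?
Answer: 1/4 + sqrt(327) ≈ 18.333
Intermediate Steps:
n(m) = -8/(-14 + m) (n(m) = -8/(m - 14) = -8/(-14 + m))
n(6*(-3)) + sqrt(111 + 216) = -8/(-14 + 6*(-3)) + sqrt(111 + 216) = -8/(-14 - 18) + sqrt(327) = -8/(-32) + sqrt(327) = -8*(-1/32) + sqrt(327) = 1/4 + sqrt(327)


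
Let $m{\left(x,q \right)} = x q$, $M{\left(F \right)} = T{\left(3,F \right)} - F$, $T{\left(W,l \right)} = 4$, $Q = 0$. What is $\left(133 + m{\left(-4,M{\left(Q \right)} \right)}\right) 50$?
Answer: $5850$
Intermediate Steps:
$M{\left(F \right)} = 4 - F$
$m{\left(x,q \right)} = q x$
$\left(133 + m{\left(-4,M{\left(Q \right)} \right)}\right) 50 = \left(133 + \left(4 - 0\right) \left(-4\right)\right) 50 = \left(133 + \left(4 + 0\right) \left(-4\right)\right) 50 = \left(133 + 4 \left(-4\right)\right) 50 = \left(133 - 16\right) 50 = 117 \cdot 50 = 5850$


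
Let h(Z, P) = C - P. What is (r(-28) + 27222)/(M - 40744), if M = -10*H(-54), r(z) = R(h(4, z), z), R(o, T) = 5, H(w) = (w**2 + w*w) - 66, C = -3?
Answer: -27227/98404 ≈ -0.27669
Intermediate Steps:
h(Z, P) = -3 - P
H(w) = -66 + 2*w**2 (H(w) = (w**2 + w**2) - 66 = 2*w**2 - 66 = -66 + 2*w**2)
r(z) = 5
M = -57660 (M = -10*(-66 + 2*(-54)**2) = -10*(-66 + 2*2916) = -10*(-66 + 5832) = -10*5766 = -57660)
(r(-28) + 27222)/(M - 40744) = (5 + 27222)/(-57660 - 40744) = 27227/(-98404) = 27227*(-1/98404) = -27227/98404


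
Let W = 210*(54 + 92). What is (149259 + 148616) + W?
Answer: 328535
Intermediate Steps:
W = 30660 (W = 210*146 = 30660)
(149259 + 148616) + W = (149259 + 148616) + 30660 = 297875 + 30660 = 328535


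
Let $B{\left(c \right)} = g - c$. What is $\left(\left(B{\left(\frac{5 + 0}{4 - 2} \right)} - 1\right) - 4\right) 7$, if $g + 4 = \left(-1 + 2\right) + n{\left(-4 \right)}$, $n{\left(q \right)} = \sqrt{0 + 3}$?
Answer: $- \frac{147}{2} + 7 \sqrt{3} \approx -61.376$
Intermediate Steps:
$n{\left(q \right)} = \sqrt{3}$
$g = -3 + \sqrt{3}$ ($g = -4 + \left(\left(-1 + 2\right) + \sqrt{3}\right) = -4 + \left(1 + \sqrt{3}\right) = -3 + \sqrt{3} \approx -1.268$)
$B{\left(c \right)} = -3 + \sqrt{3} - c$ ($B{\left(c \right)} = \left(-3 + \sqrt{3}\right) - c = -3 + \sqrt{3} - c$)
$\left(\left(B{\left(\frac{5 + 0}{4 - 2} \right)} - 1\right) - 4\right) 7 = \left(\left(\left(-3 + \sqrt{3} - \frac{5 + 0}{4 - 2}\right) - 1\right) - 4\right) 7 = \left(\left(\left(-3 + \sqrt{3} - \frac{5}{2}\right) - 1\right) - 4\right) 7 = \left(\left(\left(- \frac{11}{2} + \sqrt{3}\right) - 1\right) - 4\right) 7 = \left(\left(- \frac{13}{2} + \sqrt{3}\right) - 4\right) 7 = \left(- \frac{21}{2} + \sqrt{3}\right) 7 = - \frac{147}{2} + 7 \sqrt{3}$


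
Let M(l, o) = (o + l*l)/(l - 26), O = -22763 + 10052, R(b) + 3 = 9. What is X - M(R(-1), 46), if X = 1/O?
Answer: 521141/127110 ≈ 4.0999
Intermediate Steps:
R(b) = 6 (R(b) = -3 + 9 = 6)
O = -12711
M(l, o) = (o + l²)/(-26 + l)
X = -1/12711 (X = 1/(-12711) = -1/12711 ≈ -7.8672e-5)
X - M(R(-1), 46) = -1/12711 - (46 + 6²)/(-26 + 6) = -1/12711 - (46 + 36)/(-20) = -1/12711 - (-1)*82/20 = -1/12711 - 1*(-41/10) = -1/12711 + 41/10 = 521141/127110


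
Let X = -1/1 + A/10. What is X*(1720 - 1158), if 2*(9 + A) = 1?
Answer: -10397/10 ≈ -1039.7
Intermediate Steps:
A = -17/2 (A = -9 + (½)*1 = -9 + ½ = -17/2 ≈ -8.5000)
X = -37/20 (X = -1/1 - 17/2/10 = -1*1 - 17/2*⅒ = -1 - 17/20 = -37/20 ≈ -1.8500)
X*(1720 - 1158) = -37*(1720 - 1158)/20 = -37/20*562 = -10397/10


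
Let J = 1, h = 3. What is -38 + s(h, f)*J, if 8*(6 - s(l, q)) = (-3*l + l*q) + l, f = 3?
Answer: -259/8 ≈ -32.375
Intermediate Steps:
s(l, q) = 6 + l/4 - l*q/8 (s(l, q) = 6 - ((-3*l + l*q) + l)/8 = 6 - (-2*l + l*q)/8 = 6 + (l/4 - l*q/8) = 6 + l/4 - l*q/8)
-38 + s(h, f)*J = -38 + (6 + (¼)*3 - ⅛*3*3)*1 = -38 + (6 + ¾ - 9/8)*1 = -38 + (45/8)*1 = -38 + 45/8 = -259/8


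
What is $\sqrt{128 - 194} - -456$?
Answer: $456 + i \sqrt{66} \approx 456.0 + 8.124 i$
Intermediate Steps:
$\sqrt{128 - 194} - -456 = \sqrt{-66} + 456 = i \sqrt{66} + 456 = 456 + i \sqrt{66}$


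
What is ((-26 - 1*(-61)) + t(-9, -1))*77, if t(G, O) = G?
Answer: 2002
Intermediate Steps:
((-26 - 1*(-61)) + t(-9, -1))*77 = ((-26 - 1*(-61)) - 9)*77 = ((-26 + 61) - 9)*77 = (35 - 9)*77 = 26*77 = 2002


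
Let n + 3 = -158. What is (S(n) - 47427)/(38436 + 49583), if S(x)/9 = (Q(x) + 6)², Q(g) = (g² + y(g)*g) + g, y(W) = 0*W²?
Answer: 5974933377/88019 ≈ 67882.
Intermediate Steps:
n = -161 (n = -3 - 158 = -161)
y(W) = 0
Q(g) = g + g² (Q(g) = (g² + 0*g) + g = (g² + 0) + g = g² + g = g + g²)
S(x) = 9*(6 + x*(1 + x))² (S(x) = 9*(x*(1 + x) + 6)² = 9*(6 + x*(1 + x))²)
(S(n) - 47427)/(38436 + 49583) = (9*(6 - 161*(1 - 161))² - 47427)/(38436 + 49583) = (9*(6 - 161*(-160))² - 47427)/88019 = (9*(6 + 25760)² - 47427)*(1/88019) = (9*25766² - 47427)*(1/88019) = (9*663886756 - 47427)*(1/88019) = (5974980804 - 47427)*(1/88019) = 5974933377*(1/88019) = 5974933377/88019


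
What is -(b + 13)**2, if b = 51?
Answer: -4096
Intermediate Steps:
-(b + 13)**2 = -(51 + 13)**2 = -1*64**2 = -1*4096 = -4096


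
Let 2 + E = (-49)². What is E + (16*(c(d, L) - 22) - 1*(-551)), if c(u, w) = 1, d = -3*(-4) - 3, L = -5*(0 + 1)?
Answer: 2614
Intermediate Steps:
L = -5 (L = -5*1 = -5)
d = 9 (d = 12 - 3 = 9)
E = 2399 (E = -2 + (-49)² = -2 + 2401 = 2399)
E + (16*(c(d, L) - 22) - 1*(-551)) = 2399 + (16*(1 - 22) - 1*(-551)) = 2399 + (16*(-21) + 551) = 2399 + (-336 + 551) = 2399 + 215 = 2614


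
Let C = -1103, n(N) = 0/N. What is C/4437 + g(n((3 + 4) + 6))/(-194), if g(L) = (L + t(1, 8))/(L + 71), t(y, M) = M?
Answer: -7614109/30557619 ≈ -0.24917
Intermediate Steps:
n(N) = 0
g(L) = (8 + L)/(71 + L) (g(L) = (L + 8)/(L + 71) = (8 + L)/(71 + L))
C/4437 + g(n((3 + 4) + 6))/(-194) = -1103/4437 + ((8 + 0)/(71 + 0))/(-194) = -1103*1/4437 + (8/71)*(-1/194) = -1103/4437 + ((1/71)*8)*(-1/194) = -1103/4437 + (8/71)*(-1/194) = -1103/4437 - 4/6887 = -7614109/30557619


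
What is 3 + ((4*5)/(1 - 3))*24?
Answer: -237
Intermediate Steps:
3 + ((4*5)/(1 - 3))*24 = 3 + (20/(-2))*24 = 3 + (20*(-½))*24 = 3 - 10*24 = 3 - 240 = -237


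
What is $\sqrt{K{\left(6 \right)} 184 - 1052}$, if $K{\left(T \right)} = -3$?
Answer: $2 i \sqrt{401} \approx 40.05 i$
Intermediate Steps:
$\sqrt{K{\left(6 \right)} 184 - 1052} = \sqrt{\left(-3\right) 184 - 1052} = \sqrt{-552 - 1052} = \sqrt{-1604} = 2 i \sqrt{401}$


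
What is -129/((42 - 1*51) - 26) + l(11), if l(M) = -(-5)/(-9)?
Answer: 986/315 ≈ 3.1302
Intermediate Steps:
l(M) = -5/9 (l(M) = -(-5)*(-1)/9 = -1*5/9 = -5/9)
-129/((42 - 1*51) - 26) + l(11) = -129/((42 - 1*51) - 26) - 5/9 = -129/((42 - 51) - 26) - 5/9 = -129/(-9 - 26) - 5/9 = -129/(-35) - 5/9 = -1/35*(-129) - 5/9 = 129/35 - 5/9 = 986/315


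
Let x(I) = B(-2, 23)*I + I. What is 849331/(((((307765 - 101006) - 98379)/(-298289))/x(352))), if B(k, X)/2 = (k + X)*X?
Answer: -21558739271102264/27095 ≈ -7.9567e+11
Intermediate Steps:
B(k, X) = 2*X*(X + k) (B(k, X) = 2*((k + X)*X) = 2*((X + k)*X) = 2*(X*(X + k)) = 2*X*(X + k))
x(I) = 967*I (x(I) = (2*23*(23 - 2))*I + I = (2*23*21)*I + I = 966*I + I = 967*I)
849331/(((((307765 - 101006) - 98379)/(-298289))/x(352))) = 849331/(((((307765 - 101006) - 98379)/(-298289))/((967*352)))) = 849331/((((206759 - 98379)*(-1/298289))/340384)) = 849331/(((108380*(-1/298289))*(1/340384))) = 849331/((-108380/298289*1/340384)) = 849331/(-27095/25383200744) = 849331*(-25383200744/27095) = -21558739271102264/27095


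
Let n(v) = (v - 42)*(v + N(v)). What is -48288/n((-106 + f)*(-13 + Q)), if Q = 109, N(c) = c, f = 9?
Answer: -503/1814676 ≈ -0.00027718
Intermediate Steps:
n(v) = 2*v*(-42 + v) (n(v) = (v - 42)*(v + v) = (-42 + v)*(2*v) = 2*v*(-42 + v))
-48288/n((-106 + f)*(-13 + Q)) = -48288*1/(2*(-106 + 9)*(-42 + (-106 + 9)*(-13 + 109))*(-13 + 109)) = -48288*(-1/(18624*(-42 - 97*96))) = -48288*(-1/(18624*(-42 - 9312))) = -48288/(2*(-9312)*(-9354)) = -48288/174208896 = -48288*1/174208896 = -503/1814676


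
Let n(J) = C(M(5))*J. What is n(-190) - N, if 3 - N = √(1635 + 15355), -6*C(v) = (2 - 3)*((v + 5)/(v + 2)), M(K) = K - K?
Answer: -493/6 + √16990 ≈ 48.179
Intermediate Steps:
M(K) = 0
C(v) = (5 + v)/(6*(2 + v)) (C(v) = -(2 - 3)*(v + 5)/(v + 2)/6 = -(-1)*(5 + v)/(2 + v)/6 = -(-1)*(5 + v)/(6*(2 + v)) = (5 + v)/(6*(2 + v)))
n(J) = 5*J/12 (n(J) = ((5 + 0)/(6*(2 + 0)))*J = ((⅙)*5/2)*J = ((⅙)*(½)*5)*J = 5*J/12)
N = 3 - √16990 (N = 3 - √(1635 + 15355) = 3 - √16990 ≈ -127.35)
n(-190) - N = (5/12)*(-190) - (3 - √16990) = -475/6 + (-3 + √16990) = -493/6 + √16990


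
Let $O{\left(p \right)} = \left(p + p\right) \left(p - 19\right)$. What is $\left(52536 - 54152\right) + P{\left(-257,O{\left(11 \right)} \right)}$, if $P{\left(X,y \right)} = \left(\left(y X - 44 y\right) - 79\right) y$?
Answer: $-9311488$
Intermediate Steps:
$O{\left(p \right)} = 2 p \left(-19 + p\right)$
$P{\left(X,y \right)} = y \left(-79 - 44 y + X y\right)$ ($P{\left(X,y \right)} = \left(\left(X y - 44 y\right) - 79\right) y = \left(\left(- 44 y + X y\right) - 79\right) y = \left(-79 - 44 y + X y\right) y = y \left(-79 - 44 y + X y\right)$)
$\left(52536 - 54152\right) + P{\left(-257,O{\left(11 \right)} \right)} = \left(52536 - 54152\right) + 2 \cdot 11 \left(-19 + 11\right) \left(-79 - 44 \cdot 2 \cdot 11 \left(-19 + 11\right) - 257 \cdot 2 \cdot 11 \left(-19 + 11\right)\right) = -1616 + 2 \cdot 11 \left(-8\right) \left(-79 - 44 \cdot 2 \cdot 11 \left(-8\right) - 257 \cdot 2 \cdot 11 \left(-8\right)\right) = -1616 - 176 \left(-79 - -7744 - -45232\right) = -1616 - 176 \left(-79 + 7744 + 45232\right) = -1616 - 9309872 = -9311488$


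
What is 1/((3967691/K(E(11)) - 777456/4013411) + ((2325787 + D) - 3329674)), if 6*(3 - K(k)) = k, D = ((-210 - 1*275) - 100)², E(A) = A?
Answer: 4013411/10993598848320 ≈ 3.6507e-7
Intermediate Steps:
D = 342225 (D = ((-210 - 275) - 100)² = (-485 - 100)² = (-585)² = 342225)
K(k) = 3 - k/6
1/((3967691/K(E(11)) - 777456/4013411) + ((2325787 + D) - 3329674)) = 1/((3967691/(3 - ⅙*11) - 777456/4013411) + ((2325787 + 342225) - 3329674)) = 1/((3967691/(3 - 11/6) - 777456*1/4013411) + (2668012 - 3329674)) = 1/((3967691/(7/6) - 777456/4013411) - 661662) = 1/((3967691*(6/7) - 777456/4013411) - 661662) = 1/((3400878 - 777456/4013411) - 661662) = 1/(13649120397402/4013411 - 661662) = 1/(10993598848320/4013411) = 4013411/10993598848320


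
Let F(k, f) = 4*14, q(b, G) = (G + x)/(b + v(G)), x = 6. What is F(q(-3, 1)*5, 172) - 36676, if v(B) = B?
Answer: -36620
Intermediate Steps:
q(b, G) = (6 + G)/(G + b) (q(b, G) = (G + 6)/(b + G) = (6 + G)/(G + b))
F(k, f) = 56
F(q(-3, 1)*5, 172) - 36676 = 56 - 36676 = -36620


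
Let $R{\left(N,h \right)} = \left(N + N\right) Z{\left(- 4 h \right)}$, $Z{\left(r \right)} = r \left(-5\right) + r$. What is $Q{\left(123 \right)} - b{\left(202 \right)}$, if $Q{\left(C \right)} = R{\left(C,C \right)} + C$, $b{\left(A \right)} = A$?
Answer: $484049$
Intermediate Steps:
$Z{\left(r \right)} = - 4 r$ ($Z{\left(r \right)} = - 5 r + r = - 4 r$)
$R{\left(N,h \right)} = 32 N h$ ($R{\left(N,h \right)} = \left(N + N\right) \left(- 4 \left(- 4 h\right)\right) = 2 N 16 h = 32 N h$)
$Q{\left(C \right)} = C + 32 C^{2}$ ($Q{\left(C \right)} = 32 C C + C = 32 C^{2} + C = C + 32 C^{2}$)
$Q{\left(123 \right)} - b{\left(202 \right)} = 123 \left(1 + 32 \cdot 123\right) - 202 = 123 \left(1 + 3936\right) - 202 = 123 \cdot 3937 - 202 = 484251 - 202 = 484049$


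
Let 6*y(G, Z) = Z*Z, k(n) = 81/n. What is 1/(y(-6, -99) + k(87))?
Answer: 58/94797 ≈ 0.00061183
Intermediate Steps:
y(G, Z) = Z²/6 (y(G, Z) = (Z*Z)/6 = Z²/6)
1/(y(-6, -99) + k(87)) = 1/((⅙)*(-99)² + 81/87) = 1/((⅙)*9801 + 81*(1/87)) = 1/(3267/2 + 27/29) = 1/(94797/58) = 58/94797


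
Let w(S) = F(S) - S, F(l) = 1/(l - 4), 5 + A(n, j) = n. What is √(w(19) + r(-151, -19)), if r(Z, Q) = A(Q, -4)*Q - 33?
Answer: √90915/15 ≈ 20.101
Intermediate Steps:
A(n, j) = -5 + n
F(l) = 1/(-4 + l)
w(S) = 1/(-4 + S) - S
r(Z, Q) = -33 + Q*(-5 + Q) (r(Z, Q) = (-5 + Q)*Q - 33 = Q*(-5 + Q) - 33 = -33 + Q*(-5 + Q))
√(w(19) + r(-151, -19)) = √((1 - 1*19*(-4 + 19))/(-4 + 19) + (-33 - 19*(-5 - 19))) = √((1 - 1*19*15)/15 + (-33 - 19*(-24))) = √((1 - 285)/15 + (-33 + 456)) = √((1/15)*(-284) + 423) = √(-284/15 + 423) = √(6061/15) = √90915/15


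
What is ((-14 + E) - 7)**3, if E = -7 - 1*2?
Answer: -27000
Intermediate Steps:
E = -9 (E = -7 - 2 = -9)
((-14 + E) - 7)**3 = ((-14 - 9) - 7)**3 = (-23 - 7)**3 = (-30)**3 = -27000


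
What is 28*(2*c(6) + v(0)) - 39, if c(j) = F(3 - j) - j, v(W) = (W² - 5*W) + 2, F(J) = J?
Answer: -487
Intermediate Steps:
v(W) = 2 + W² - 5*W
c(j) = 3 - 2*j (c(j) = (3 - j) - j = 3 - 2*j)
28*(2*c(6) + v(0)) - 39 = 28*(2*(3 - 2*6) + (2 + 0² - 5*0)) - 39 = 28*(2*(3 - 12) + (2 + 0 + 0)) - 39 = 28*(2*(-9) + 2) - 39 = 28*(-18 + 2) - 39 = 28*(-16) - 39 = -448 - 39 = -487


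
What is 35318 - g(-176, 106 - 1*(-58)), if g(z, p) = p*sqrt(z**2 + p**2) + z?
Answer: 35494 - 656*sqrt(3617) ≈ -3958.8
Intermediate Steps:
g(z, p) = z + p*sqrt(p**2 + z**2) (g(z, p) = p*sqrt(p**2 + z**2) + z = z + p*sqrt(p**2 + z**2))
35318 - g(-176, 106 - 1*(-58)) = 35318 - (-176 + (106 - 1*(-58))*sqrt((106 - 1*(-58))**2 + (-176)**2)) = 35318 - (-176 + (106 + 58)*sqrt((106 + 58)**2 + 30976)) = 35318 - (-176 + 164*sqrt(164**2 + 30976)) = 35318 - (-176 + 164*sqrt(26896 + 30976)) = 35318 - (-176 + 164*sqrt(57872)) = 35318 - (-176 + 164*(4*sqrt(3617))) = 35318 - (-176 + 656*sqrt(3617)) = 35318 + (176 - 656*sqrt(3617)) = 35494 - 656*sqrt(3617)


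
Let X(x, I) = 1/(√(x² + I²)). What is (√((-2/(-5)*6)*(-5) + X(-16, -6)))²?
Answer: -12 + √73/146 ≈ -11.941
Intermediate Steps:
X(x, I) = (I² + x²)^(-½) (X(x, I) = 1/(√(I² + x²)) = (I² + x²)^(-½))
(√((-2/(-5)*6)*(-5) + X(-16, -6)))² = (√((-2/(-5)*6)*(-5) + ((-6)² + (-16)²)^(-½)))² = (√((-2*(-⅕)*6)*(-5) + (36 + 256)^(-½)))² = (√(((⅖)*6)*(-5) + 292^(-½)))² = (√((12/5)*(-5) + √73/146))² = (√(-12 + √73/146))² = -12 + √73/146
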